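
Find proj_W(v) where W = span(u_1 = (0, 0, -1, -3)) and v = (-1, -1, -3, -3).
proj_W(v) = (0, 0, -6/5, -18/5)

Set up U = [u_1 | ... | u_1] ∈ R^(4×1). The projector onto W = col(U) is P = U (U^T U)^(-1) U^T.
Compute U^T U =
  [10],
and U^T v = (12).
Solve U^T U · c = U^T v for the coefficients: c = (6/5). The projection is proj_W(v) = U c.
Check: (v - proj_W(v)) · u_1 = 0  (should be 0).
Result: proj_W(v) = (0, 0, -6/5, -18/5).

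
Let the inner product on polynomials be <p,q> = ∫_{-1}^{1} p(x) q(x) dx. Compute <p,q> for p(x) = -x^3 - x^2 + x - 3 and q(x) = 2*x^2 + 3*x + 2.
<p,q> = -52/3

Expand the product: p(x)·q(x) = -2*x^5 - 5*x^4 - 3*x^3 - 5*x^2 - 7*x - 6.
∫_{-1}^{1} of each monomial x^k gives [2/(k+1) if k even, 0 if k odd]. Integrating term-by-term (or equivalently evaluating the antiderivative F(x) = -x^6/3 - x^5 - 3*x^4/4 - 5*x^3/3 - 7*x^2/2 - 6*x at the endpoints):
  F(1) − F(−1) = -53/4 − (49/12) = -52/3.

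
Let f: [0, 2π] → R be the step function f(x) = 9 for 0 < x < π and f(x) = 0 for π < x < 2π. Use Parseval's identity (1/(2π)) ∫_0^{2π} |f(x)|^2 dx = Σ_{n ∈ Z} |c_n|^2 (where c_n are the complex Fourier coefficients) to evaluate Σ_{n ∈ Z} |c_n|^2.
Σ |c_n|^2 = 81/2

Parseval equates the L^2 energy of f (normalised by 1/(2π)) with the ℓ^2 sum of its Fourier coefficients: (1/(2π)) ∫_0^{2π} |f|^2 = Σ |c_n|^2.
Compute the left side: (1/(2π)) [∫_0^π 9^2 dx + ∫_π^{2π} 0^2 dx] = (1/(2π)) · (81π + 0π) = (81 + 0)/2 = 81/2.
So Σ_{n ∈ Z} |c_n|^2 = 81/2.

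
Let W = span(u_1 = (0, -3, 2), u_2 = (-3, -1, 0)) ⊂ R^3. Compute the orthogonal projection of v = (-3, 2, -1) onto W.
proj_W(v) = (-345/121, 188/121, -202/121)

Set up U = [u_1 | ... | u_2] ∈ R^(3×2). The projector onto W = col(U) is P = U (U^T U)^(-1) U^T.
Compute U^T U =
  [13, 3]
  [3, 10],
and U^T v = (-8, 7).
Solve U^T U · c = U^T v for the coefficients: c = (-101/121, 115/121). The projection is proj_W(v) = U c.
Check: (v - proj_W(v)) · u_1 = 0  (should be 0).
Check: (v - proj_W(v)) · u_2 = 0  (should be 0).
Result: proj_W(v) = (-345/121, 188/121, -202/121).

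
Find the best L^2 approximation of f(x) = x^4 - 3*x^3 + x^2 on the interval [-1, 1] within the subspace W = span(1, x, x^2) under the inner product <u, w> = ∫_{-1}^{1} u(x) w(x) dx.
g(x) = 13*x^2/7 - 9*x/5 - 3/35

The best approximation g ∈ W is the orthogonal projection of f onto W. Writing g = a_0 + a_1 x + a_2 x^2, the coefficients solve the normal equations G · a = b where
  G_{ij} = <φ_i, φ_j> and b_i = <f, φ_i>, with φ_0 = 1, φ_1 = x, φ_2 = x^2.
G =
  [2, 0, 2/3]
  [0, 2/3, 0]
  [2/3, 0, 2/5],
b = (16/15, -6/5, 24/35).
Solving gives a_0 = -3/35, a_1 = -9/5, a_2 = 13/7, so
  g(x) = 13*x^2/7 - 9*x/5 - 3/35.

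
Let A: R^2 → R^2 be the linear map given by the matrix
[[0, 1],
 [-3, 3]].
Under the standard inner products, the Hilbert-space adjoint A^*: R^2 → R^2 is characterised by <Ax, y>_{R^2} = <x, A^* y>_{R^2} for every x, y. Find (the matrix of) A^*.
A^* = A^T =
[[0, -3],
 [1, 3]]

For real matrices with standard dot products, the defining identity <Ax, y> = <x, A^* y> gives (Ax)^T y = x^T (A^*) y, i.e. x^T A^T y = x^T (A^*) y. Since this holds for all x, y, we must have A^* = A^T. Therefore
A^* =
[[0, -3],
 [1, 3]].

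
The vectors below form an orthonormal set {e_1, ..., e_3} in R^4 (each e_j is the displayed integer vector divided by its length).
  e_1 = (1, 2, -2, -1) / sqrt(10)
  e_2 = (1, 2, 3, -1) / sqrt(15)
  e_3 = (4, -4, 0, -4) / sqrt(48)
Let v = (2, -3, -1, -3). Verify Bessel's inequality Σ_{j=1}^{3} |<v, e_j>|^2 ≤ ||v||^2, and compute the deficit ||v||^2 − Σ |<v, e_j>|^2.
Σ |<v, e_j>|^2 = 45/2; ||v||^2 = 23; deficit = 1/2

Write each e_j = u_j / sqrt(<u_j, u_j>) where u_j is the displayed integer vector. Then <v, e_j> = <v, u_j> / sqrt(<u_j, u_j>), so |<v, e_j>|^2 = <v, u_j>^2 / <u_j, u_j>.
Coefficients: <v, e_1> = 1/sqrt(10), <v, e_2> = -4/sqrt(15), <v, e_3> = 32/sqrt(48).
Square and sum: Σ |<v, e_j>|^2 = 45/2.
Compute ||v||^2 = v·v = 23.
Deficit = 23 − 45/2 = 1/2 ≥ 0, confirming Bessel's inequality. (The deficit equals ||v − Σ <v,e_j> e_j||^2, the squared distance from v to span{e_j}.)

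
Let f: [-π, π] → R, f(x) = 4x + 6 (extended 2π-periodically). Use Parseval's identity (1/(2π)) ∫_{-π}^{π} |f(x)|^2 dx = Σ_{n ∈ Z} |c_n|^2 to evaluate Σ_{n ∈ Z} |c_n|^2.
Σ |c_n|^2 = 16π^2/3 + 36

Expand and integrate term by term over [-π, π]:
  ∫ (4x)^2 dx = 16·(2π^3/3); ∫ 2·4·(6)·x dx = 0 (odd integrand); ∫ 6^2 dx = 36·2π.
So (1/(2π)) ∫_{-π}^{π} (4x + 6)^2 dx = 16π^2/3 + 36 = 16π^2/3 + 36.
Parseval ⇒ Σ |c_n|^2 = 16π^2/3 + 36.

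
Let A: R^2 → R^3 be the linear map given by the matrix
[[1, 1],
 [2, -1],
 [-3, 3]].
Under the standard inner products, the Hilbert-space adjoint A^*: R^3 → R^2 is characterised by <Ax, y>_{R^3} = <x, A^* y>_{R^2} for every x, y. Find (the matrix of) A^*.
A^* = A^T =
[[1, 2, -3],
 [1, -1, 3]]

For real matrices with standard dot products, the defining identity <Ax, y> = <x, A^* y> gives (Ax)^T y = x^T (A^*) y, i.e. x^T A^T y = x^T (A^*) y. Since this holds for all x, y, we must have A^* = A^T. Therefore
A^* =
[[1, 2, -3],
 [1, -1, 3]].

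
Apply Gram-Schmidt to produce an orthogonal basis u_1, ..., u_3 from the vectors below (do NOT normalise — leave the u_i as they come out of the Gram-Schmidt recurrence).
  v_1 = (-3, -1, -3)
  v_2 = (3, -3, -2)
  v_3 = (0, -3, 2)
Orthogonal basis:
  u_1 = (-3, -1, -3)
  u_2 = (3, -3, -2)
  u_3 = (-483/418, -1035/418, 414/209)

Apply the Gram-Schmidt recurrence
  u_1 = v_1
  u_i = v_i − Σ_{j<i} ((v_i · u_j) / (u_j · u_j)) · u_j.

Step by step this gives:
  u_1 = (-3, -1, -3)
  u_2 = (3, -3, -2)
  u_3 = (-483/418, -1035/418, 414/209)

Orthogonality check:
  u_2 · u_1 = 0 (should be 0)
  u_3 · u_1 = 0 (should be 0)
  u_3 · u_2 = 0 (should be 0)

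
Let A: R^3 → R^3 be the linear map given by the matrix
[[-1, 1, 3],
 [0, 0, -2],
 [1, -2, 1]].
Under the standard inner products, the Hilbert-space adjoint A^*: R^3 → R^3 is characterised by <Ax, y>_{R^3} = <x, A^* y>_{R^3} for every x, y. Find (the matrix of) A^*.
A^* = A^T =
[[-1, 0, 1],
 [1, 0, -2],
 [3, -2, 1]]

For real matrices with standard dot products, the defining identity <Ax, y> = <x, A^* y> gives (Ax)^T y = x^T (A^*) y, i.e. x^T A^T y = x^T (A^*) y. Since this holds for all x, y, we must have A^* = A^T. Therefore
A^* =
[[-1, 0, 1],
 [1, 0, -2],
 [3, -2, 1]].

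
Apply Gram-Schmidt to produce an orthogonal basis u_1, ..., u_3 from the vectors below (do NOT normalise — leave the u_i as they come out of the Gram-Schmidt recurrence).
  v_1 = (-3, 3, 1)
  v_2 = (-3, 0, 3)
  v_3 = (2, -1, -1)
Orthogonal basis:
  u_1 = (-3, 3, 1)
  u_2 = (-21/19, -36/19, 45/19)
  u_3 = (3/22, 1/11, 3/22)

Apply the Gram-Schmidt recurrence
  u_1 = v_1
  u_i = v_i − Σ_{j<i} ((v_i · u_j) / (u_j · u_j)) · u_j.

Step by step this gives:
  u_1 = (-3, 3, 1)
  u_2 = (-21/19, -36/19, 45/19)
  u_3 = (3/22, 1/11, 3/22)

Orthogonality check:
  u_2 · u_1 = 0 (should be 0)
  u_3 · u_1 = 0 (should be 0)
  u_3 · u_2 = 0 (should be 0)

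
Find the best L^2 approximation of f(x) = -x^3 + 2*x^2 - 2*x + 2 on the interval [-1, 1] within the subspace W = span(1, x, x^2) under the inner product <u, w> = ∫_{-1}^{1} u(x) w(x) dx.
g(x) = 2*x^2 - 13*x/5 + 2

The best approximation g ∈ W is the orthogonal projection of f onto W. Writing g = a_0 + a_1 x + a_2 x^2, the coefficients solve the normal equations G · a = b where
  G_{ij} = <φ_i, φ_j> and b_i = <f, φ_i>, with φ_0 = 1, φ_1 = x, φ_2 = x^2.
G =
  [2, 0, 2/3]
  [0, 2/3, 0]
  [2/3, 0, 2/5],
b = (16/3, -26/15, 32/15).
Solving gives a_0 = 2, a_1 = -13/5, a_2 = 2, so
  g(x) = 2*x^2 - 13*x/5 + 2.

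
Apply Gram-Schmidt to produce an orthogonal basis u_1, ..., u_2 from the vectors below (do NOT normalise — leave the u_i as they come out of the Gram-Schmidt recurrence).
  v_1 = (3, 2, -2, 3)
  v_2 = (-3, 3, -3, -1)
Orthogonal basis:
  u_1 = (3, 2, -2, 3)
  u_2 = (-3, 3, -3, -1)

Apply the Gram-Schmidt recurrence
  u_1 = v_1
  u_i = v_i − Σ_{j<i} ((v_i · u_j) / (u_j · u_j)) · u_j.

Step by step this gives:
  u_1 = (3, 2, -2, 3)
  u_2 = (-3, 3, -3, -1)

Orthogonality check:
  u_2 · u_1 = 0 (should be 0)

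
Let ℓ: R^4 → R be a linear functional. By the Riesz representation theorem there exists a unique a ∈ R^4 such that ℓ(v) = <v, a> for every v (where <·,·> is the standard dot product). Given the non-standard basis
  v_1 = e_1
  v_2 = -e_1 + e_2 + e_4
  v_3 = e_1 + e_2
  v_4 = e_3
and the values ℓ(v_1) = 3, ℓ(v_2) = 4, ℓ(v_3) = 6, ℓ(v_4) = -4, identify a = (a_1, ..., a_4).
a = (3, 3, -4, 4)

Write a = (a_1, ..., a_4) in the standard basis. For each basis vector v_i, ℓ(v_i) = <v_i, a> is a linear equation in the a_j's. Collect the n equations into a matrix system V a = ℓ, where row i of V is v_i (expressed in the standard basis). Since V is invertible (lower-triangular with 1s on the diagonal, up to permutation), solve by back-substitution:
  V =
[[1, 0, 0, 0],
 [-1, 1, 0, 1],
 [1, 1, 0, 0],
 [0, 0, 1, 0]]
  V a = (3, 4, 6, -4)
Solving gives a = (3, 3, -4, 4).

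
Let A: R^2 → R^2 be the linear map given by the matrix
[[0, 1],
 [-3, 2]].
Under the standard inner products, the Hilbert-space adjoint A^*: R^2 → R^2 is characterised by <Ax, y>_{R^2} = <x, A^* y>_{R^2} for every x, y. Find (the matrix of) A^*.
A^* = A^T =
[[0, -3],
 [1, 2]]

For real matrices with standard dot products, the defining identity <Ax, y> = <x, A^* y> gives (Ax)^T y = x^T (A^*) y, i.e. x^T A^T y = x^T (A^*) y. Since this holds for all x, y, we must have A^* = A^T. Therefore
A^* =
[[0, -3],
 [1, 2]].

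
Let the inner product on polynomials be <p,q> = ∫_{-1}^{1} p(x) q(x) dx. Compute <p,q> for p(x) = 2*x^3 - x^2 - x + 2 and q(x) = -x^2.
<p,q> = -14/15

Expand the product: p(x)·q(x) = -2*x^5 + x^4 + x^3 - 2*x^2.
∫_{-1}^{1} of each monomial x^k gives [2/(k+1) if k even, 0 if k odd]. Integrating term-by-term (or equivalently evaluating the antiderivative F(x) = -x^6/3 + x^5/5 + x^4/4 - 2*x^3/3 at the endpoints):
  F(1) − F(−1) = -11/20 − (23/60) = -14/15.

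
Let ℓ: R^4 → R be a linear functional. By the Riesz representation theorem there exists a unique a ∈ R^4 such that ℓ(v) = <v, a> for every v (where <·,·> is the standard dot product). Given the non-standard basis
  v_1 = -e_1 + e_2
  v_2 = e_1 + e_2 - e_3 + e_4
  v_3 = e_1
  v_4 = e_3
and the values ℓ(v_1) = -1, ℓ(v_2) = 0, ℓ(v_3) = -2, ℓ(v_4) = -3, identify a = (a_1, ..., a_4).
a = (-2, -3, -3, 2)

Write a = (a_1, ..., a_4) in the standard basis. For each basis vector v_i, ℓ(v_i) = <v_i, a> is a linear equation in the a_j's. Collect the n equations into a matrix system V a = ℓ, where row i of V is v_i (expressed in the standard basis). Since V is invertible (lower-triangular with 1s on the diagonal, up to permutation), solve by back-substitution:
  V =
[[-1, 1, 0, 0],
 [1, 1, -1, 1],
 [1, 0, 0, 0],
 [0, 0, 1, 0]]
  V a = (-1, 0, -2, -3)
Solving gives a = (-2, -3, -3, 2).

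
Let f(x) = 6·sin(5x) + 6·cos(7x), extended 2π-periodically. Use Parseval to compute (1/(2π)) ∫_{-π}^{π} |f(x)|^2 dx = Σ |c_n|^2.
Σ |c_n|^2 = 36

Expand |f|^2 and use orthogonality of {sin(nx), cos(mx)} on [-π, π]:
  ∫_{-π}^{π} sin(nx)^2 dx = π, ∫ cos(mx)^2 dx = π, and cross terms integrate to 0.
So ∫_{-π}^{π} f(x)^2 dx = 6^2 · π + 6^2 · π = (36 + 36)π.
Divide by 2π: (36 + 36)/2 = 36.
By Parseval, this equals Σ |c_n|^2.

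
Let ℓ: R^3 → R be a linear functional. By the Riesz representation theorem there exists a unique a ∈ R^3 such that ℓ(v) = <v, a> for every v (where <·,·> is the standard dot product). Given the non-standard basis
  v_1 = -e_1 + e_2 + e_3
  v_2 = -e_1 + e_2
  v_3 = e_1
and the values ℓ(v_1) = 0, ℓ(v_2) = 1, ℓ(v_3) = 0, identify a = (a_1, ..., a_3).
a = (0, 1, -1)

Write a = (a_1, ..., a_3) in the standard basis. For each basis vector v_i, ℓ(v_i) = <v_i, a> is a linear equation in the a_j's. Collect the n equations into a matrix system V a = ℓ, where row i of V is v_i (expressed in the standard basis). Since V is invertible (lower-triangular with 1s on the diagonal, up to permutation), solve by back-substitution:
  V =
[[-1, 1, 1],
 [-1, 1, 0],
 [1, 0, 0]]
  V a = (0, 1, 0)
Solving gives a = (0, 1, -1).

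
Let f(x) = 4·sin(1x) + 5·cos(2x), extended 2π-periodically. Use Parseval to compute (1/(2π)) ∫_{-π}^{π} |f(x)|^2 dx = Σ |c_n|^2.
Σ |c_n|^2 = 41/2

Expand |f|^2 and use orthogonality of {sin(nx), cos(mx)} on [-π, π]:
  ∫_{-π}^{π} sin(nx)^2 dx = π, ∫ cos(mx)^2 dx = π, and cross terms integrate to 0.
So ∫_{-π}^{π} f(x)^2 dx = 4^2 · π + 5^2 · π = (16 + 25)π.
Divide by 2π: (16 + 25)/2 = 41/2.
By Parseval, this equals Σ |c_n|^2.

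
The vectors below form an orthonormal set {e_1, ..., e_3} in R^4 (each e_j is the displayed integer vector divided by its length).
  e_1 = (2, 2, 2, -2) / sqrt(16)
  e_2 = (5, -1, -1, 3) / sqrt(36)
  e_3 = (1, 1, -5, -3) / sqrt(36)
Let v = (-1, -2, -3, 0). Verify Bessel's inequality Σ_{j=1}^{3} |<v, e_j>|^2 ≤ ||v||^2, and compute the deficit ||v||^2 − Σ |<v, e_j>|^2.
Σ |<v, e_j>|^2 = 13; ||v||^2 = 14; deficit = 1

Write each e_j = u_j / sqrt(<u_j, u_j>) where u_j is the displayed integer vector. Then <v, e_j> = <v, u_j> / sqrt(<u_j, u_j>), so |<v, e_j>|^2 = <v, u_j>^2 / <u_j, u_j>.
Coefficients: <v, e_1> = -12/sqrt(16), <v, e_2> = 0/sqrt(36), <v, e_3> = 12/sqrt(36).
Square and sum: Σ |<v, e_j>|^2 = 13.
Compute ||v||^2 = v·v = 14.
Deficit = 14 − 13 = 1 ≥ 0, confirming Bessel's inequality. (The deficit equals ||v − Σ <v,e_j> e_j||^2, the squared distance from v to span{e_j}.)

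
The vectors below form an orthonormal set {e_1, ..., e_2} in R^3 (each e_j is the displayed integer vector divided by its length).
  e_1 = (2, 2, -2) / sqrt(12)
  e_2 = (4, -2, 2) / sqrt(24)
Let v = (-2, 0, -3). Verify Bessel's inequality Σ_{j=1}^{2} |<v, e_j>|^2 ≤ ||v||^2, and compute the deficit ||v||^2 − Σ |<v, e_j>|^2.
Σ |<v, e_j>|^2 = 17/2; ||v||^2 = 13; deficit = 9/2

Write each e_j = u_j / sqrt(<u_j, u_j>) where u_j is the displayed integer vector. Then <v, e_j> = <v, u_j> / sqrt(<u_j, u_j>), so |<v, e_j>|^2 = <v, u_j>^2 / <u_j, u_j>.
Coefficients: <v, e_1> = 2/sqrt(12), <v, e_2> = -14/sqrt(24).
Square and sum: Σ |<v, e_j>|^2 = 17/2.
Compute ||v||^2 = v·v = 13.
Deficit = 13 − 17/2 = 9/2 ≥ 0, confirming Bessel's inequality. (The deficit equals ||v − Σ <v,e_j> e_j||^2, the squared distance from v to span{e_j}.)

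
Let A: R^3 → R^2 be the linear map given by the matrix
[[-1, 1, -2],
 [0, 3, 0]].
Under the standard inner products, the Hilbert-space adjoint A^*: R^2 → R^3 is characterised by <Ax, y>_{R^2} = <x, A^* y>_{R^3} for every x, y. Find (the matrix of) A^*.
A^* = A^T =
[[-1, 0],
 [1, 3],
 [-2, 0]]

For real matrices with standard dot products, the defining identity <Ax, y> = <x, A^* y> gives (Ax)^T y = x^T (A^*) y, i.e. x^T A^T y = x^T (A^*) y. Since this holds for all x, y, we must have A^* = A^T. Therefore
A^* =
[[-1, 0],
 [1, 3],
 [-2, 0]].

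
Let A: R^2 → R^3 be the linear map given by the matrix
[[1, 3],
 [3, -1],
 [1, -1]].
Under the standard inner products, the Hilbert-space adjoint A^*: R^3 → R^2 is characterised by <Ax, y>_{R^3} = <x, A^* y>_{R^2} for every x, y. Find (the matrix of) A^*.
A^* = A^T =
[[1, 3, 1],
 [3, -1, -1]]

For real matrices with standard dot products, the defining identity <Ax, y> = <x, A^* y> gives (Ax)^T y = x^T (A^*) y, i.e. x^T A^T y = x^T (A^*) y. Since this holds for all x, y, we must have A^* = A^T. Therefore
A^* =
[[1, 3, 1],
 [3, -1, -1]].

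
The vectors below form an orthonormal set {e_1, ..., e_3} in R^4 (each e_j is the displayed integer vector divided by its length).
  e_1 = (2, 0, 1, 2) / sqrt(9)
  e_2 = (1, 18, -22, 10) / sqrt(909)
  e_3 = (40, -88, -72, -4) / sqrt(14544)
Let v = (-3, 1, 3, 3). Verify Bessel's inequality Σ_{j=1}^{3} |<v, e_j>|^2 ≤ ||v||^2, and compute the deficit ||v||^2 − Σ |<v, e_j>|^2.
Σ |<v, e_j>|^2 = 131/9; ||v||^2 = 28; deficit = 121/9

Write each e_j = u_j / sqrt(<u_j, u_j>) where u_j is the displayed integer vector. Then <v, e_j> = <v, u_j> / sqrt(<u_j, u_j>), so |<v, e_j>|^2 = <v, u_j>^2 / <u_j, u_j>.
Coefficients: <v, e_1> = 3/sqrt(9), <v, e_2> = -21/sqrt(909), <v, e_3> = -436/sqrt(14544).
Square and sum: Σ |<v, e_j>|^2 = 131/9.
Compute ||v||^2 = v·v = 28.
Deficit = 28 − 131/9 = 121/9 ≥ 0, confirming Bessel's inequality. (The deficit equals ||v − Σ <v,e_j> e_j||^2, the squared distance from v to span{e_j}.)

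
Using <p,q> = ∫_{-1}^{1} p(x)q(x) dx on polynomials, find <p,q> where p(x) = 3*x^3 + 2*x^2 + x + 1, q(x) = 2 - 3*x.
<p,q> = 16/15

Expand the product: p(x)·q(x) = -9*x^4 + x^2 - x + 2.
∫_{-1}^{1} of each monomial x^k gives [2/(k+1) if k even, 0 if k odd]. Integrating term-by-term (or equivalently evaluating the antiderivative F(x) = -9*x^5/5 + x^3/3 - x^2/2 + 2*x at the endpoints):
  F(1) − F(−1) = 1/30 − (-31/30) = 16/15.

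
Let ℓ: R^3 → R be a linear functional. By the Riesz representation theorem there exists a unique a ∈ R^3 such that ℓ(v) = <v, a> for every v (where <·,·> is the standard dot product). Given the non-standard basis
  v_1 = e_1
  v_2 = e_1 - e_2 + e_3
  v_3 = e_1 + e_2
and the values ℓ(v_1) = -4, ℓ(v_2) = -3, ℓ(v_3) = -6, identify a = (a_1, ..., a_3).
a = (-4, -2, -1)

Write a = (a_1, ..., a_3) in the standard basis. For each basis vector v_i, ℓ(v_i) = <v_i, a> is a linear equation in the a_j's. Collect the n equations into a matrix system V a = ℓ, where row i of V is v_i (expressed in the standard basis). Since V is invertible (lower-triangular with 1s on the diagonal, up to permutation), solve by back-substitution:
  V =
[[1, 0, 0],
 [1, -1, 1],
 [1, 1, 0]]
  V a = (-4, -3, -6)
Solving gives a = (-4, -2, -1).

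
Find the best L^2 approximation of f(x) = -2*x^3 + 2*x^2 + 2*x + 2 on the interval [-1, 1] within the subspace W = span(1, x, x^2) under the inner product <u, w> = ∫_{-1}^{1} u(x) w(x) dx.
g(x) = 2*x^2 + 4*x/5 + 2

The best approximation g ∈ W is the orthogonal projection of f onto W. Writing g = a_0 + a_1 x + a_2 x^2, the coefficients solve the normal equations G · a = b where
  G_{ij} = <φ_i, φ_j> and b_i = <f, φ_i>, with φ_0 = 1, φ_1 = x, φ_2 = x^2.
G =
  [2, 0, 2/3]
  [0, 2/3, 0]
  [2/3, 0, 2/5],
b = (16/3, 8/15, 32/15).
Solving gives a_0 = 2, a_1 = 4/5, a_2 = 2, so
  g(x) = 2*x^2 + 4*x/5 + 2.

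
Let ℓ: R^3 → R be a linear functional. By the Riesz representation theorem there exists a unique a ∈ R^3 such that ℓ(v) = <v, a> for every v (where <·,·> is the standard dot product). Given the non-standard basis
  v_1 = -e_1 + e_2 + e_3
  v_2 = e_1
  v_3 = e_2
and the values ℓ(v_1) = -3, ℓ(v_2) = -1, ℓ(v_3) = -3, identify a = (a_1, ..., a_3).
a = (-1, -3, -1)

Write a = (a_1, ..., a_3) in the standard basis. For each basis vector v_i, ℓ(v_i) = <v_i, a> is a linear equation in the a_j's. Collect the n equations into a matrix system V a = ℓ, where row i of V is v_i (expressed in the standard basis). Since V is invertible (lower-triangular with 1s on the diagonal, up to permutation), solve by back-substitution:
  V =
[[-1, 1, 1],
 [1, 0, 0],
 [0, 1, 0]]
  V a = (-3, -1, -3)
Solving gives a = (-1, -3, -1).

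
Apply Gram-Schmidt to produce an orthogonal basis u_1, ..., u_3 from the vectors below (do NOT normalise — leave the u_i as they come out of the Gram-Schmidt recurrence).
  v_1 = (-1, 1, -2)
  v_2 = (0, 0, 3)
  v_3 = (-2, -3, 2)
Orthogonal basis:
  u_1 = (-1, 1, -2)
  u_2 = (-1, 1, 1)
  u_3 = (-5/2, -5/2, 0)

Apply the Gram-Schmidt recurrence
  u_1 = v_1
  u_i = v_i − Σ_{j<i} ((v_i · u_j) / (u_j · u_j)) · u_j.

Step by step this gives:
  u_1 = (-1, 1, -2)
  u_2 = (-1, 1, 1)
  u_3 = (-5/2, -5/2, 0)

Orthogonality check:
  u_2 · u_1 = 0 (should be 0)
  u_3 · u_1 = 0 (should be 0)
  u_3 · u_2 = 0 (should be 0)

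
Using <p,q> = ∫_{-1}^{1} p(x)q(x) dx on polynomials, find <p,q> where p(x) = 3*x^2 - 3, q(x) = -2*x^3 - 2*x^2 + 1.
<p,q> = -12/5

Expand the product: p(x)·q(x) = -6*x^5 - 6*x^4 + 6*x^3 + 9*x^2 - 3.
∫_{-1}^{1} of each monomial x^k gives [2/(k+1) if k even, 0 if k odd]. Integrating term-by-term (or equivalently evaluating the antiderivative F(x) = -x^6 - 6*x^5/5 + 3*x^4/2 + 3*x^3 - 3*x at the endpoints):
  F(1) − F(−1) = -7/10 − (17/10) = -12/5.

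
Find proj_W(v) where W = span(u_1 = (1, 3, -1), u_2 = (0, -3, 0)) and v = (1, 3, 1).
proj_W(v) = (0, 3, 0)

Set up U = [u_1 | ... | u_2] ∈ R^(3×2). The projector onto W = col(U) is P = U (U^T U)^(-1) U^T.
Compute U^T U =
  [11, -9]
  [-9, 9],
and U^T v = (9, -9).
Solve U^T U · c = U^T v for the coefficients: c = (0, -1). The projection is proj_W(v) = U c.
Check: (v - proj_W(v)) · u_1 = 0  (should be 0).
Check: (v - proj_W(v)) · u_2 = 0  (should be 0).
Result: proj_W(v) = (0, 3, 0).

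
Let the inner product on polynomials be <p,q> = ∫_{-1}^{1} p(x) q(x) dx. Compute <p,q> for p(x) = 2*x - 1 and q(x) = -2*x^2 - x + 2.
<p,q> = -4

Expand the product: p(x)·q(x) = -4*x^3 + 5*x - 2.
∫_{-1}^{1} of each monomial x^k gives [2/(k+1) if k even, 0 if k odd]. Integrating term-by-term (or equivalently evaluating the antiderivative F(x) = -x^4 + 5*x^2/2 - 2*x at the endpoints):
  F(1) − F(−1) = -1/2 − (7/2) = -4.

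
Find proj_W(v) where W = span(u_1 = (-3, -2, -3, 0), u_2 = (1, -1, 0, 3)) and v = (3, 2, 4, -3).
proj_W(v) = (648/241, 767/241, 849/241, -603/241)

Set up U = [u_1 | ... | u_2] ∈ R^(4×2). The projector onto W = col(U) is P = U (U^T U)^(-1) U^T.
Compute U^T U =
  [22, -1]
  [-1, 11],
and U^T v = (-25, -8).
Solve U^T U · c = U^T v for the coefficients: c = (-283/241, -201/241). The projection is proj_W(v) = U c.
Check: (v - proj_W(v)) · u_1 = 0  (should be 0).
Check: (v - proj_W(v)) · u_2 = 0  (should be 0).
Result: proj_W(v) = (648/241, 767/241, 849/241, -603/241).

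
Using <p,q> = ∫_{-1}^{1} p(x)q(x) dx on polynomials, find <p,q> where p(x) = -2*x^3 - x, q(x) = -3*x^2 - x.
<p,q> = 22/15

Expand the product: p(x)·q(x) = 6*x^5 + 2*x^4 + 3*x^3 + x^2.
∫_{-1}^{1} of each monomial x^k gives [2/(k+1) if k even, 0 if k odd]. Integrating term-by-term (or equivalently evaluating the antiderivative F(x) = x^6 + 2*x^5/5 + 3*x^4/4 + x^3/3 at the endpoints):
  F(1) − F(−1) = 149/60 − (61/60) = 22/15.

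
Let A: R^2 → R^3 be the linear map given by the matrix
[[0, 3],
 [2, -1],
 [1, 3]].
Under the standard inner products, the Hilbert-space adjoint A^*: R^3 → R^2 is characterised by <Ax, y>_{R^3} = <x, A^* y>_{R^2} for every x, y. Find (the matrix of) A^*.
A^* = A^T =
[[0, 2, 1],
 [3, -1, 3]]

For real matrices with standard dot products, the defining identity <Ax, y> = <x, A^* y> gives (Ax)^T y = x^T (A^*) y, i.e. x^T A^T y = x^T (A^*) y. Since this holds for all x, y, we must have A^* = A^T. Therefore
A^* =
[[0, 2, 1],
 [3, -1, 3]].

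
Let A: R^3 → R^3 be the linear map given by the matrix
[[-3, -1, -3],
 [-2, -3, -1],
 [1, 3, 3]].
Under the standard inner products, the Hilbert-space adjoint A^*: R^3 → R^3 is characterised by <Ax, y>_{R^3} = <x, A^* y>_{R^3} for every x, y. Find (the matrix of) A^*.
A^* = A^T =
[[-3, -2, 1],
 [-1, -3, 3],
 [-3, -1, 3]]

For real matrices with standard dot products, the defining identity <Ax, y> = <x, A^* y> gives (Ax)^T y = x^T (A^*) y, i.e. x^T A^T y = x^T (A^*) y. Since this holds for all x, y, we must have A^* = A^T. Therefore
A^* =
[[-3, -2, 1],
 [-1, -3, 3],
 [-3, -1, 3]].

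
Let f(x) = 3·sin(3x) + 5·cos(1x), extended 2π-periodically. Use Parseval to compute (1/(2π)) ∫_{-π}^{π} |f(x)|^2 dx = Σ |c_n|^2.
Σ |c_n|^2 = 17

Expand |f|^2 and use orthogonality of {sin(nx), cos(mx)} on [-π, π]:
  ∫_{-π}^{π} sin(nx)^2 dx = π, ∫ cos(mx)^2 dx = π, and cross terms integrate to 0.
So ∫_{-π}^{π} f(x)^2 dx = 3^2 · π + 5^2 · π = (9 + 25)π.
Divide by 2π: (9 + 25)/2 = 17.
By Parseval, this equals Σ |c_n|^2.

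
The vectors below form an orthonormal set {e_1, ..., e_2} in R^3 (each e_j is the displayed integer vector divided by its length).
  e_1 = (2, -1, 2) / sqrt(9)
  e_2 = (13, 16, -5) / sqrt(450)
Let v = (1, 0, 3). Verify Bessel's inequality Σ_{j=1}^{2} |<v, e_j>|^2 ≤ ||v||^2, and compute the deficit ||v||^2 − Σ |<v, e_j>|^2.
Σ |<v, e_j>|^2 = 178/25; ||v||^2 = 10; deficit = 72/25

Write each e_j = u_j / sqrt(<u_j, u_j>) where u_j is the displayed integer vector. Then <v, e_j> = <v, u_j> / sqrt(<u_j, u_j>), so |<v, e_j>|^2 = <v, u_j>^2 / <u_j, u_j>.
Coefficients: <v, e_1> = 8/sqrt(9), <v, e_2> = -2/sqrt(450).
Square and sum: Σ |<v, e_j>|^2 = 178/25.
Compute ||v||^2 = v·v = 10.
Deficit = 10 − 178/25 = 72/25 ≥ 0, confirming Bessel's inequality. (The deficit equals ||v − Σ <v,e_j> e_j||^2, the squared distance from v to span{e_j}.)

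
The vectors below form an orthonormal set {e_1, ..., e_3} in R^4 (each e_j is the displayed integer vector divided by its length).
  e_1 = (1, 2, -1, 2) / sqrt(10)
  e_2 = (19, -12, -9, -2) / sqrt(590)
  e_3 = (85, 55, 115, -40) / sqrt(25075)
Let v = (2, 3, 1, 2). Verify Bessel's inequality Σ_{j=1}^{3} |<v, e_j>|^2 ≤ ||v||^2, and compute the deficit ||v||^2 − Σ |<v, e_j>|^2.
Σ |<v, e_j>|^2 = 302/17; ||v||^2 = 18; deficit = 4/17

Write each e_j = u_j / sqrt(<u_j, u_j>) where u_j is the displayed integer vector. Then <v, e_j> = <v, u_j> / sqrt(<u_j, u_j>), so |<v, e_j>|^2 = <v, u_j>^2 / <u_j, u_j>.
Coefficients: <v, e_1> = 11/sqrt(10), <v, e_2> = -11/sqrt(590), <v, e_3> = 370/sqrt(25075).
Square and sum: Σ |<v, e_j>|^2 = 302/17.
Compute ||v||^2 = v·v = 18.
Deficit = 18 − 302/17 = 4/17 ≥ 0, confirming Bessel's inequality. (The deficit equals ||v − Σ <v,e_j> e_j||^2, the squared distance from v to span{e_j}.)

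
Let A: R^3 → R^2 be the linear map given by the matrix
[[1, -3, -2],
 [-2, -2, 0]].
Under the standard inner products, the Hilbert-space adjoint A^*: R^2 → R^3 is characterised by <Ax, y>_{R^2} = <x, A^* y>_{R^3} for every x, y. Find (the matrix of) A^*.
A^* = A^T =
[[1, -2],
 [-3, -2],
 [-2, 0]]

For real matrices with standard dot products, the defining identity <Ax, y> = <x, A^* y> gives (Ax)^T y = x^T (A^*) y, i.e. x^T A^T y = x^T (A^*) y. Since this holds for all x, y, we must have A^* = A^T. Therefore
A^* =
[[1, -2],
 [-3, -2],
 [-2, 0]].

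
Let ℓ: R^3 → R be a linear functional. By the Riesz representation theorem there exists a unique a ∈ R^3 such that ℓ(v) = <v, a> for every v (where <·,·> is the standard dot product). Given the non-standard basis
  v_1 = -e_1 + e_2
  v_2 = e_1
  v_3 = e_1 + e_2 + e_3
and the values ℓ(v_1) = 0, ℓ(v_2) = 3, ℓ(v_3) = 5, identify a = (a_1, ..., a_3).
a = (3, 3, -1)

Write a = (a_1, ..., a_3) in the standard basis. For each basis vector v_i, ℓ(v_i) = <v_i, a> is a linear equation in the a_j's. Collect the n equations into a matrix system V a = ℓ, where row i of V is v_i (expressed in the standard basis). Since V is invertible (lower-triangular with 1s on the diagonal, up to permutation), solve by back-substitution:
  V =
[[-1, 1, 0],
 [1, 0, 0],
 [1, 1, 1]]
  V a = (0, 3, 5)
Solving gives a = (3, 3, -1).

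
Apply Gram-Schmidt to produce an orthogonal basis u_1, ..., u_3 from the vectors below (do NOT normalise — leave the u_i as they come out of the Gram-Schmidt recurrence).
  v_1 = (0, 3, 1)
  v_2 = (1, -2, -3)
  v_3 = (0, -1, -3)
Orthogonal basis:
  u_1 = (0, 3, 1)
  u_2 = (1, 7/10, -21/10)
  u_3 = (-56/59, 8/59, -24/59)

Apply the Gram-Schmidt recurrence
  u_1 = v_1
  u_i = v_i − Σ_{j<i} ((v_i · u_j) / (u_j · u_j)) · u_j.

Step by step this gives:
  u_1 = (0, 3, 1)
  u_2 = (1, 7/10, -21/10)
  u_3 = (-56/59, 8/59, -24/59)

Orthogonality check:
  u_2 · u_1 = 0 (should be 0)
  u_3 · u_1 = 0 (should be 0)
  u_3 · u_2 = 0 (should be 0)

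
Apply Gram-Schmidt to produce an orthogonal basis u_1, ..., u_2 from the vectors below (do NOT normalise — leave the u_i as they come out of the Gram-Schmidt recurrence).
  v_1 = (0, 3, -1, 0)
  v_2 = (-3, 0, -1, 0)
Orthogonal basis:
  u_1 = (0, 3, -1, 0)
  u_2 = (-3, -3/10, -9/10, 0)

Apply the Gram-Schmidt recurrence
  u_1 = v_1
  u_i = v_i − Σ_{j<i} ((v_i · u_j) / (u_j · u_j)) · u_j.

Step by step this gives:
  u_1 = (0, 3, -1, 0)
  u_2 = (-3, -3/10, -9/10, 0)

Orthogonality check:
  u_2 · u_1 = 0 (should be 0)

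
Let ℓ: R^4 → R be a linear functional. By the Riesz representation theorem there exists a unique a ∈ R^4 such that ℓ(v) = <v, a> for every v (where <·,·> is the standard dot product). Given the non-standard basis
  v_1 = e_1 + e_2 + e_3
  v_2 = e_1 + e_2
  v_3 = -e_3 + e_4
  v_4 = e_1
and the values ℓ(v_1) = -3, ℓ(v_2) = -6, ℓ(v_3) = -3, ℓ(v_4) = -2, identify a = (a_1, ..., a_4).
a = (-2, -4, 3, 0)

Write a = (a_1, ..., a_4) in the standard basis. For each basis vector v_i, ℓ(v_i) = <v_i, a> is a linear equation in the a_j's. Collect the n equations into a matrix system V a = ℓ, where row i of V is v_i (expressed in the standard basis). Since V is invertible (lower-triangular with 1s on the diagonal, up to permutation), solve by back-substitution:
  V =
[[1, 1, 1, 0],
 [1, 1, 0, 0],
 [0, 0, -1, 1],
 [1, 0, 0, 0]]
  V a = (-3, -6, -3, -2)
Solving gives a = (-2, -4, 3, 0).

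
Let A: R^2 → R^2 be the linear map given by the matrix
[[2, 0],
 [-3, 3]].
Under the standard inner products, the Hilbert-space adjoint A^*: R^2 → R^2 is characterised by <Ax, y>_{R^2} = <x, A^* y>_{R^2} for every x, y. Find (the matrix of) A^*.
A^* = A^T =
[[2, -3],
 [0, 3]]

For real matrices with standard dot products, the defining identity <Ax, y> = <x, A^* y> gives (Ax)^T y = x^T (A^*) y, i.e. x^T A^T y = x^T (A^*) y. Since this holds for all x, y, we must have A^* = A^T. Therefore
A^* =
[[2, -3],
 [0, 3]].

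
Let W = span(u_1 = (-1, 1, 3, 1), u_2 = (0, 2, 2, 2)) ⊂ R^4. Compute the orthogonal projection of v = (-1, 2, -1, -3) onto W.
proj_W(v) = (-1/11, -8/11, -6/11, -8/11)

Set up U = [u_1 | ... | u_2] ∈ R^(4×2). The projector onto W = col(U) is P = U (U^T U)^(-1) U^T.
Compute U^T U =
  [12, 10]
  [10, 12],
and U^T v = (-3, -4).
Solve U^T U · c = U^T v for the coefficients: c = (1/11, -9/22). The projection is proj_W(v) = U c.
Check: (v - proj_W(v)) · u_1 = 0  (should be 0).
Check: (v - proj_W(v)) · u_2 = 0  (should be 0).
Result: proj_W(v) = (-1/11, -8/11, -6/11, -8/11).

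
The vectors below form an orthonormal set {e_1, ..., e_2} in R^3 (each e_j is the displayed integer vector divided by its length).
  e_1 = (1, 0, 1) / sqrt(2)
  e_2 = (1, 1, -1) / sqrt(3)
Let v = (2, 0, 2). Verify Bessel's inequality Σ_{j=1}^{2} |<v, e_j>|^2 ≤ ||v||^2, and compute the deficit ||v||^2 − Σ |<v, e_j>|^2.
Σ |<v, e_j>|^2 = 8; ||v||^2 = 8; deficit = 0

Write each e_j = u_j / sqrt(<u_j, u_j>) where u_j is the displayed integer vector. Then <v, e_j> = <v, u_j> / sqrt(<u_j, u_j>), so |<v, e_j>|^2 = <v, u_j>^2 / <u_j, u_j>.
Coefficients: <v, e_1> = 4/sqrt(2), <v, e_2> = 0/sqrt(3).
Square and sum: Σ |<v, e_j>|^2 = 8.
Compute ||v||^2 = v·v = 8.
Deficit = 8 − 8 = 0 ≥ 0, confirming Bessel's inequality. (The deficit equals ||v − Σ <v,e_j> e_j||^2, the squared distance from v to span{e_j}.)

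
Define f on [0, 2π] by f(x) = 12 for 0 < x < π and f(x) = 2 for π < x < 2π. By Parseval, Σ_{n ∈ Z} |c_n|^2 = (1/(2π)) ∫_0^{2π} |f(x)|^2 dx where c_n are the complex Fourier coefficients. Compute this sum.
Σ |c_n|^2 = 74

Parseval equates the L^2 energy of f (normalised by 1/(2π)) with the ℓ^2 sum of its Fourier coefficients: (1/(2π)) ∫_0^{2π} |f|^2 = Σ |c_n|^2.
Compute the left side: (1/(2π)) [∫_0^π 12^2 dx + ∫_π^{2π} 2^2 dx] = (1/(2π)) · (144π + 4π) = (144 + 4)/2 = 74.
So Σ_{n ∈ Z} |c_n|^2 = 74.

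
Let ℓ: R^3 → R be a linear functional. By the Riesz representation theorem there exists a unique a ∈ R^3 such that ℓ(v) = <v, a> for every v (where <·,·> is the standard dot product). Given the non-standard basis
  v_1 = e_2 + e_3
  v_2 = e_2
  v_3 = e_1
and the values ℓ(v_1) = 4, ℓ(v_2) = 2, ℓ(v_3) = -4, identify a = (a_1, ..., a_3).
a = (-4, 2, 2)

Write a = (a_1, ..., a_3) in the standard basis. For each basis vector v_i, ℓ(v_i) = <v_i, a> is a linear equation in the a_j's. Collect the n equations into a matrix system V a = ℓ, where row i of V is v_i (expressed in the standard basis). Since V is invertible (lower-triangular with 1s on the diagonal, up to permutation), solve by back-substitution:
  V =
[[0, 1, 1],
 [0, 1, 0],
 [1, 0, 0]]
  V a = (4, 2, -4)
Solving gives a = (-4, 2, 2).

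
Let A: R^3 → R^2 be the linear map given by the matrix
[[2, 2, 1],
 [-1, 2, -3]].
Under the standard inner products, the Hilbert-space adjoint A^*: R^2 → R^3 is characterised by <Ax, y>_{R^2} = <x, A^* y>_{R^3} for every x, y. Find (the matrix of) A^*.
A^* = A^T =
[[2, -1],
 [2, 2],
 [1, -3]]

For real matrices with standard dot products, the defining identity <Ax, y> = <x, A^* y> gives (Ax)^T y = x^T (A^*) y, i.e. x^T A^T y = x^T (A^*) y. Since this holds for all x, y, we must have A^* = A^T. Therefore
A^* =
[[2, -1],
 [2, 2],
 [1, -3]].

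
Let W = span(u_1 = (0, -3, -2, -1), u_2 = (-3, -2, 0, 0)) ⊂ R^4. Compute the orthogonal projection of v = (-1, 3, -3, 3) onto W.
proj_W(v) = (9/73, 96/73, 60/73, 30/73)

Set up U = [u_1 | ... | u_2] ∈ R^(4×2). The projector onto W = col(U) is P = U (U^T U)^(-1) U^T.
Compute U^T U =
  [14, 6]
  [6, 13],
and U^T v = (-6, -3).
Solve U^T U · c = U^T v for the coefficients: c = (-30/73, -3/73). The projection is proj_W(v) = U c.
Check: (v - proj_W(v)) · u_1 = 0  (should be 0).
Check: (v - proj_W(v)) · u_2 = 0  (should be 0).
Result: proj_W(v) = (9/73, 96/73, 60/73, 30/73).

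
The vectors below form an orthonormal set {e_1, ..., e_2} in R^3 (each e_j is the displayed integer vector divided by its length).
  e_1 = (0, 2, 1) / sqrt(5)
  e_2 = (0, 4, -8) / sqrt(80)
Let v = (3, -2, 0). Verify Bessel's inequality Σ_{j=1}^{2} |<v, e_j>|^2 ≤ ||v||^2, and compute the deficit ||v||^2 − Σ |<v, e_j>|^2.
Σ |<v, e_j>|^2 = 4; ||v||^2 = 13; deficit = 9

Write each e_j = u_j / sqrt(<u_j, u_j>) where u_j is the displayed integer vector. Then <v, e_j> = <v, u_j> / sqrt(<u_j, u_j>), so |<v, e_j>|^2 = <v, u_j>^2 / <u_j, u_j>.
Coefficients: <v, e_1> = -4/sqrt(5), <v, e_2> = -8/sqrt(80).
Square and sum: Σ |<v, e_j>|^2 = 4.
Compute ||v||^2 = v·v = 13.
Deficit = 13 − 4 = 9 ≥ 0, confirming Bessel's inequality. (The deficit equals ||v − Σ <v,e_j> e_j||^2, the squared distance from v to span{e_j}.)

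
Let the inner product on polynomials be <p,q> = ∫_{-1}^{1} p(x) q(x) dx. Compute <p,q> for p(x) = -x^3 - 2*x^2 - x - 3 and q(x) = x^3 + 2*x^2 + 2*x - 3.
<p,q> = 1426/105

Expand the product: p(x)·q(x) = -x^6 - 4*x^5 - 7*x^4 - 6*x^3 - 2*x^2 - 3*x + 9.
∫_{-1}^{1} of each monomial x^k gives [2/(k+1) if k even, 0 if k odd]. Integrating term-by-term (or equivalently evaluating the antiderivative F(x) = -x^7/7 - 2*x^6/3 - 7*x^5/5 - 3*x^4/2 - 2*x^3/3 - 3*x^2/2 + 9*x at the endpoints):
  F(1) − F(−1) = 328/105 − (-366/35) = 1426/105.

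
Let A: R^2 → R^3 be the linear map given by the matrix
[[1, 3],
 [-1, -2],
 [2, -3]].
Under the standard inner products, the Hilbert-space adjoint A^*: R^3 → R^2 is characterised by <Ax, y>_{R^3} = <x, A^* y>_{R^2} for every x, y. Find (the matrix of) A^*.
A^* = A^T =
[[1, -1, 2],
 [3, -2, -3]]

For real matrices with standard dot products, the defining identity <Ax, y> = <x, A^* y> gives (Ax)^T y = x^T (A^*) y, i.e. x^T A^T y = x^T (A^*) y. Since this holds for all x, y, we must have A^* = A^T. Therefore
A^* =
[[1, -1, 2],
 [3, -2, -3]].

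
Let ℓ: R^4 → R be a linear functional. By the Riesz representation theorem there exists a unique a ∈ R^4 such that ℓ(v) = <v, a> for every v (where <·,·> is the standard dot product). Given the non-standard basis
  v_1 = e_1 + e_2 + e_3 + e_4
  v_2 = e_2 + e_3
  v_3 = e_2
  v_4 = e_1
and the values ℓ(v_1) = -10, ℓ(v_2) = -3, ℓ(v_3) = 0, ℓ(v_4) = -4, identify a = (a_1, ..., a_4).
a = (-4, 0, -3, -3)

Write a = (a_1, ..., a_4) in the standard basis. For each basis vector v_i, ℓ(v_i) = <v_i, a> is a linear equation in the a_j's. Collect the n equations into a matrix system V a = ℓ, where row i of V is v_i (expressed in the standard basis). Since V is invertible (lower-triangular with 1s on the diagonal, up to permutation), solve by back-substitution:
  V =
[[1, 1, 1, 1],
 [0, 1, 1, 0],
 [0, 1, 0, 0],
 [1, 0, 0, 0]]
  V a = (-10, -3, 0, -4)
Solving gives a = (-4, 0, -3, -3).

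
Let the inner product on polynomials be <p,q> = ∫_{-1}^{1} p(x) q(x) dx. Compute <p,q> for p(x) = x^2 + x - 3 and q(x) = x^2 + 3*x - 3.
<p,q> = 82/5

Expand the product: p(x)·q(x) = x^4 + 4*x^3 - 3*x^2 - 12*x + 9.
∫_{-1}^{1} of each monomial x^k gives [2/(k+1) if k even, 0 if k odd]. Integrating term-by-term (or equivalently evaluating the antiderivative F(x) = x^5/5 + x^4 - x^3 - 6*x^2 + 9*x at the endpoints):
  F(1) − F(−1) = 16/5 − (-66/5) = 82/5.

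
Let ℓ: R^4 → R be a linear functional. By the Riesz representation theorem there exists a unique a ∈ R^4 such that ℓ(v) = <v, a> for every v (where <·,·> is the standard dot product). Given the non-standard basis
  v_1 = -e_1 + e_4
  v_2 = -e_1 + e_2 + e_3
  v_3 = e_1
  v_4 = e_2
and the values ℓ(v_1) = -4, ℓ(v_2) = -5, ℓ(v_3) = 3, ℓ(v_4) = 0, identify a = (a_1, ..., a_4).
a = (3, 0, -2, -1)

Write a = (a_1, ..., a_4) in the standard basis. For each basis vector v_i, ℓ(v_i) = <v_i, a> is a linear equation in the a_j's. Collect the n equations into a matrix system V a = ℓ, where row i of V is v_i (expressed in the standard basis). Since V is invertible (lower-triangular with 1s on the diagonal, up to permutation), solve by back-substitution:
  V =
[[-1, 0, 0, 1],
 [-1, 1, 1, 0],
 [1, 0, 0, 0],
 [0, 1, 0, 0]]
  V a = (-4, -5, 3, 0)
Solving gives a = (3, 0, -2, -1).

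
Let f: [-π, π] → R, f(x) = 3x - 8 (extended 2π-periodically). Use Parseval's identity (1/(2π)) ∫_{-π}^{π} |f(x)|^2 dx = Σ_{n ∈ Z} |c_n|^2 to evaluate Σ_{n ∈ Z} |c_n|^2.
Σ |c_n|^2 = 3π^2 + 64

Expand and integrate term by term over [-π, π]:
  ∫ (3x)^2 dx = 9·(2π^3/3); ∫ 2·3·(-8)·x dx = 0 (odd integrand); ∫ (-8)^2 dx = 64·2π.
So (1/(2π)) ∫_{-π}^{π} (3x - 8)^2 dx = 9π^2/3 + 64 = 3π^2 + 64.
Parseval ⇒ Σ |c_n|^2 = 3π^2 + 64.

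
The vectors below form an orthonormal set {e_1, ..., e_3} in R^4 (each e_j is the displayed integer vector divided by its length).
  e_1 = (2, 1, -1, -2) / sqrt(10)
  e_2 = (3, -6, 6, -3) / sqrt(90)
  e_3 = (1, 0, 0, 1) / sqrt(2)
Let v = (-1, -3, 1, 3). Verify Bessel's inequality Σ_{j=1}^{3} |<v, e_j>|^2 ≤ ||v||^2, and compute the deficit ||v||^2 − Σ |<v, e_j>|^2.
Σ |<v, e_j>|^2 = 18; ||v||^2 = 20; deficit = 2

Write each e_j = u_j / sqrt(<u_j, u_j>) where u_j is the displayed integer vector. Then <v, e_j> = <v, u_j> / sqrt(<u_j, u_j>), so |<v, e_j>|^2 = <v, u_j>^2 / <u_j, u_j>.
Coefficients: <v, e_1> = -12/sqrt(10), <v, e_2> = 12/sqrt(90), <v, e_3> = 2/sqrt(2).
Square and sum: Σ |<v, e_j>|^2 = 18.
Compute ||v||^2 = v·v = 20.
Deficit = 20 − 18 = 2 ≥ 0, confirming Bessel's inequality. (The deficit equals ||v − Σ <v,e_j> e_j||^2, the squared distance from v to span{e_j}.)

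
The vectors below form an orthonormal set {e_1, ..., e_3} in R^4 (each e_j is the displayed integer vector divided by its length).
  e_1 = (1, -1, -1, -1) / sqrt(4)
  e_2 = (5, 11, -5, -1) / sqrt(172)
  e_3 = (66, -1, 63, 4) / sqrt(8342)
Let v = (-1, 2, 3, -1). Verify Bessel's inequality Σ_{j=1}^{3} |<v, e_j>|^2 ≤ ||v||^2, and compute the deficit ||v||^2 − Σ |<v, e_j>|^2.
Σ |<v, e_j>|^2 = 1541/194; ||v||^2 = 15; deficit = 1369/194

Write each e_j = u_j / sqrt(<u_j, u_j>) where u_j is the displayed integer vector. Then <v, e_j> = <v, u_j> / sqrt(<u_j, u_j>), so |<v, e_j>|^2 = <v, u_j>^2 / <u_j, u_j>.
Coefficients: <v, e_1> = -5/sqrt(4), <v, e_2> = 3/sqrt(172), <v, e_3> = 117/sqrt(8342).
Square and sum: Σ |<v, e_j>|^2 = 1541/194.
Compute ||v||^2 = v·v = 15.
Deficit = 15 − 1541/194 = 1369/194 ≥ 0, confirming Bessel's inequality. (The deficit equals ||v − Σ <v,e_j> e_j||^2, the squared distance from v to span{e_j}.)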